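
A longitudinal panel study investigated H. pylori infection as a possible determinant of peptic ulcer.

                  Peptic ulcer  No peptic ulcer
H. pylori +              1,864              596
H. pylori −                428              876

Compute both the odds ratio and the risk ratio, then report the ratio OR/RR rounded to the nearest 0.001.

Cells: a = 1864, b = 596, c = 428, d = 876.
OR = (1864·876)/(596·428) = 1632864/255088 = 6.40118
Risk in exposed = 1864/2460 = 0.75772; risk in unexposed = 428/1304 = 0.32822; RR = 2.30858
OR/RR = 6.40118 / 2.30858 = 2.77278
The outcome is not rare, so the OR lies further from 1 than the RR.

2.773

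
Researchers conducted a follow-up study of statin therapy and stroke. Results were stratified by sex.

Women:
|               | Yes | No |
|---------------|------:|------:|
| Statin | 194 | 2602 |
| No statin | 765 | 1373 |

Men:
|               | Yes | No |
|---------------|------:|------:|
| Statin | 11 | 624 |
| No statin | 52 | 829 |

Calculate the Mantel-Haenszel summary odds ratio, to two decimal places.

OR_MH = Σ(aᵢdᵢ/nᵢ) / Σ(bᵢcᵢ/nᵢ), where nᵢ is the stratum total.
Stratum 1 (Women): n = 4934; a·d/n = 194·1373/4934 = 53.9850; b·c/n = 2602·765/4934 = 403.4313
Stratum 2 (Men): n = 1516; a·d/n = 11·829/1516 = 6.0152; b·c/n = 624·52/1516 = 21.4037
OR_MH = (53.9850 + 6.0152) / (403.4313 + 21.4037) = 60.0002 / 424.8350 = 0.14123

0.14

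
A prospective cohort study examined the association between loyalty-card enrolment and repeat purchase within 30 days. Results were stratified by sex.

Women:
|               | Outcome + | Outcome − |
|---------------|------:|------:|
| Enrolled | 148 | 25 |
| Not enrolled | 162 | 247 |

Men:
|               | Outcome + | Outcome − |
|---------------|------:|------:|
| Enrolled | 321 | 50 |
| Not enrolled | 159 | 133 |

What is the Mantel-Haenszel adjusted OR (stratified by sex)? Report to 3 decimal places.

6.713

OR_MH = Σ(aᵢdᵢ/nᵢ) / Σ(bᵢcᵢ/nᵢ), where nᵢ is the stratum total.
Stratum 1 (Women): n = 582; a·d/n = 148·247/582 = 62.8110; b·c/n = 25·162/582 = 6.9588
Stratum 2 (Men): n = 663; a·d/n = 321·133/663 = 64.3937; b·c/n = 50·159/663 = 11.9910
OR_MH = (62.8110 + 64.3937) / (6.9588 + 11.9910) = 127.2047 / 18.9497 = 6.71275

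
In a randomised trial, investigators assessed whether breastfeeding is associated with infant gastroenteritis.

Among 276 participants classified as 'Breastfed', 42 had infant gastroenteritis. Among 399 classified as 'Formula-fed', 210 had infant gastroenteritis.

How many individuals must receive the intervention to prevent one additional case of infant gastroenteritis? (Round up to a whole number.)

Risk in treated group = 42/276 = 0.15217; risk in control = 210/399 = 0.52632.
Absolute risk reduction = 0.52632 − 0.15217 = 0.37414
NNT = 1 / ARR = 1 / 0.37414 = 2.673 → round up → 3

3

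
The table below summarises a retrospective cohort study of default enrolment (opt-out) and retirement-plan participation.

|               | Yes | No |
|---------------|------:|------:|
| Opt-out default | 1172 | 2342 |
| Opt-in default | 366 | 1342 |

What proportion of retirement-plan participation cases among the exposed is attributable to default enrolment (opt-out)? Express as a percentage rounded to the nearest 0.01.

35.75

Cells: a = 1172, b = 2342, c = 366, d = 1342.
Risk in exposed = 1172/3514 = 0.33352; risk in unexposed = 366/1708 = 0.21429.
RR = 0.33352/0.21429 = 1.55644
AR% = (RR − 1)/RR × 100 = (1.55644 − 1)/1.55644 × 100 = 35.7509%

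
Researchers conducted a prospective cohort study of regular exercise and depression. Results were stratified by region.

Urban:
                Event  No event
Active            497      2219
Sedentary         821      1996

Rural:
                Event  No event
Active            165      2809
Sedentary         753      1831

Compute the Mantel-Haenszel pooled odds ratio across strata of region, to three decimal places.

OR_MH = Σ(aᵢdᵢ/nᵢ) / Σ(bᵢcᵢ/nᵢ), where nᵢ is the stratum total.
Stratum 1 (Urban): n = 5533; a·d/n = 497·1996/5533 = 179.2901; b·c/n = 2219·821/5533 = 329.2606
Stratum 2 (Rural): n = 5558; a·d/n = 165·1831/5558 = 54.3568; b·c/n = 2809·753/5558 = 380.5644
OR_MH = (179.2901 + 54.3568) / (329.2606 + 380.5644) = 233.6469 / 709.8250 = 0.32916

0.329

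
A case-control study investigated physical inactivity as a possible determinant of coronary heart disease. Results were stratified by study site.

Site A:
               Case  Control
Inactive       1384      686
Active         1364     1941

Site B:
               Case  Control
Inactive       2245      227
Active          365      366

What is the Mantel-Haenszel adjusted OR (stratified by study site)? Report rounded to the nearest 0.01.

OR_MH = Σ(aᵢdᵢ/nᵢ) / Σ(bᵢcᵢ/nᵢ), where nᵢ is the stratum total.
Stratum 1 (Site A): n = 5375; a·d/n = 1384·1941/5375 = 499.7849; b·c/n = 686·1364/5375 = 174.0845
Stratum 2 (Site B): n = 3203; a·d/n = 2245·366/3203 = 256.5314; b·c/n = 227·365/3203 = 25.8679
OR_MH = (499.7849 + 256.5314) / (174.0845 + 25.8679) = 756.3163 / 199.9524 = 3.78248

3.78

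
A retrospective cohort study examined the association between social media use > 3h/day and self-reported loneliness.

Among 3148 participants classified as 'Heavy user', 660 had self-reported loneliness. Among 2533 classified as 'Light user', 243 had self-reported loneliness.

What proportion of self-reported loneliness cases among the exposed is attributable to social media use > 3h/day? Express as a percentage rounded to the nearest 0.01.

From the description: a = 660, b = 2488, c = 243, d = 2290.
Risk in exposed = 660/3148 = 0.20966; risk in unexposed = 243/2533 = 0.09593.
RR = 0.20966/0.09593 = 2.18544
AR% = (RR − 1)/RR × 100 = (2.18544 − 1)/2.18544 × 100 = 54.2425%

54.24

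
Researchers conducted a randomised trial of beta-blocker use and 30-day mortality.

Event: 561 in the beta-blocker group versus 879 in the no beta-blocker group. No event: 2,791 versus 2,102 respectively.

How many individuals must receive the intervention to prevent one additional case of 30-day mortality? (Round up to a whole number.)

8

Risk in treated group = 561/3352 = 0.16736; risk in control = 879/2981 = 0.29487.
Absolute risk reduction = 0.29487 − 0.16736 = 0.12750
NNT = 1 / ARR = 1 / 0.12750 = 7.843 → round up → 8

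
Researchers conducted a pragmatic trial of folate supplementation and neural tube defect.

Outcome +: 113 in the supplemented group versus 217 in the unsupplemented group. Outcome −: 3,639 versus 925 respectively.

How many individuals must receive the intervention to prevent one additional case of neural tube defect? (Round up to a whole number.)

7

Risk in treated group = 113/3752 = 0.03012; risk in control = 217/1142 = 0.19002.
Absolute risk reduction = 0.19002 − 0.03012 = 0.15990
NNT = 1 / ARR = 1 / 0.15990 = 6.254 → round up → 7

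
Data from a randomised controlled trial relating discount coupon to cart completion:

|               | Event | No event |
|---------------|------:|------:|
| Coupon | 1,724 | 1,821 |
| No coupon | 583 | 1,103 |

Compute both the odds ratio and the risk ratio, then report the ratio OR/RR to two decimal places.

1.27

Cells: a = 1724, b = 1821, c = 583, d = 1103.
OR = (1724·1103)/(1821·583) = 1901572/1061643 = 1.79116
Risk in exposed = 1724/3545 = 0.48632; risk in unexposed = 583/1686 = 0.34579; RR = 1.40640
OR/RR = 1.79116 / 1.40640 = 1.27357
The outcome is not rare, so the OR lies further from 1 than the RR.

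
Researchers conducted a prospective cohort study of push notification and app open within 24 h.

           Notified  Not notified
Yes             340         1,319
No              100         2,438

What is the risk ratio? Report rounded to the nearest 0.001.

2.201

Reading the table with exposure as columns: a = 340 (Notified, case), b = 100 (Notified, non-case), c = 1319 (Not notified, case), d = 2438.
Risk in exposed = 340/440 = 0.77273; risk in unexposed = 1319/3757 = 0.35108.
RR = 0.77273 / 0.35108 = 2.20101
The risk among the exposed is 2.20 times that among the unexposed.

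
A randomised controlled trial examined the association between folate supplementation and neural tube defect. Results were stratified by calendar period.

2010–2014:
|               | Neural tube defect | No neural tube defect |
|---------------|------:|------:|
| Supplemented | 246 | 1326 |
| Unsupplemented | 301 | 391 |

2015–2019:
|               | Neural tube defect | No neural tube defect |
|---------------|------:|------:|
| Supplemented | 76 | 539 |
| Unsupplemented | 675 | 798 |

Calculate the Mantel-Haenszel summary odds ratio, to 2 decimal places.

OR_MH = Σ(aᵢdᵢ/nᵢ) / Σ(bᵢcᵢ/nᵢ), where nᵢ is the stratum total.
Stratum 1 (2010–2014): n = 2264; a·d/n = 246·391/2264 = 42.4850; b·c/n = 1326·301/2264 = 176.2924
Stratum 2 (2015–2019): n = 2088; a·d/n = 76·798/2088 = 29.0460; b·c/n = 539·675/2088 = 174.2457
OR_MH = (42.4850 + 29.0460) / (176.2924 + 174.2457) = 71.5310 / 350.5381 = 0.20406

0.20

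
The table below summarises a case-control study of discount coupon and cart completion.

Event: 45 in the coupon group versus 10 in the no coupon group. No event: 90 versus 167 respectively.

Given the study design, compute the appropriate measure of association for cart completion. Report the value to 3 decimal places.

8.350

From the description: a = 45, b = 90, c = 10, d = 167.
This is a case-control study: participants were sampled on outcome status, so risks in the source population cannot be estimated directly — relative risk is not valid here. The odds ratio is the appropriate measure.
OR = (a·d)/(b·c) = (45 × 167) / (90 × 10) = 7515 / 900 = 8.35000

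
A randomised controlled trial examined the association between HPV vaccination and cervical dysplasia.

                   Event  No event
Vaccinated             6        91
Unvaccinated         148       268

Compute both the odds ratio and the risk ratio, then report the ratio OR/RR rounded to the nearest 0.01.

Cells: a = 6, b = 91, c = 148, d = 268.
OR = (6·268)/(91·148) = 1608/13468 = 0.11939
Risk in exposed = 6/97 = 0.06186; risk in unexposed = 148/416 = 0.35577; RR = 0.17386
OR/RR = 0.11939 / 0.17386 = 0.68671
The outcome is not rare, so the OR lies further from 1 than the RR.

0.69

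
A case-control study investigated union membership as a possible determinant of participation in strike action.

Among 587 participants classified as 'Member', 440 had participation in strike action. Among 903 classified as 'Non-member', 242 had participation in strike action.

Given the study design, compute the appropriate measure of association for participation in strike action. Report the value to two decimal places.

From the description: a = 440, b = 147, c = 242, d = 661.
This is a case-control study: participants were sampled on outcome status, so risks in the source population cannot be estimated directly — relative risk is not valid here. The odds ratio is the appropriate measure.
OR = (a·d)/(b·c) = (440 × 661) / (147 × 242) = 290840 / 35574 = 8.17563

8.18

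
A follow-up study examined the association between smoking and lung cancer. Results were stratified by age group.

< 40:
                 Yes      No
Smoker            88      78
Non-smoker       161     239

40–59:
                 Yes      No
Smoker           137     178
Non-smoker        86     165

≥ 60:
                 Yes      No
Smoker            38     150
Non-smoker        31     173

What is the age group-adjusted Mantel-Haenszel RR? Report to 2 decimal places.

1.30

RR_MH = Σ(aᵢ·n₀ᵢ/nᵢ) / Σ(cᵢ·n₁ᵢ/nᵢ), with n₁ᵢ = aᵢ+bᵢ (exposed), n₀ᵢ = cᵢ+dᵢ (unexposed), nᵢ = n₁ᵢ+n₀ᵢ.
Stratum 1 (< 40): n₁ = 166, n₀ = 400, n = 566; a·n₀/n = 88·400/566 = 62.1908; c·n₁/n = 161·166/566 = 47.2191
Stratum 2 (40–59): n₁ = 315, n₀ = 251, n = 566; a·n₀/n = 137·251/566 = 60.7544; c·n₁/n = 86·315/566 = 47.8622
Stratum 3 (≥ 60): n₁ = 188, n₀ = 204, n = 392; a·n₀/n = 38·204/392 = 19.7755; c·n₁/n = 31·188/392 = 14.8673
RR_MH = (62.1908 + 60.7544 + 19.7755) / (47.2191 + 47.8622 + 14.8673) = 142.7207 / 109.9486 = 1.29807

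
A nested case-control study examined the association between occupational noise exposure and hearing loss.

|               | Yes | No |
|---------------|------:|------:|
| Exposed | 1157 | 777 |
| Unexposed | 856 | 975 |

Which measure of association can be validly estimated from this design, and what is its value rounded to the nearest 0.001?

Cells: a = 1157, b = 777, c = 856, d = 975.
This is a nested case-control study: participants were sampled on outcome status, so risks in the source population cannot be estimated directly — relative risk is not valid here. The odds ratio is the appropriate measure.
OR = (a·d)/(b·c) = (1157 × 975) / (777 × 856) = 1128075 / 665112 = 1.69607

1.696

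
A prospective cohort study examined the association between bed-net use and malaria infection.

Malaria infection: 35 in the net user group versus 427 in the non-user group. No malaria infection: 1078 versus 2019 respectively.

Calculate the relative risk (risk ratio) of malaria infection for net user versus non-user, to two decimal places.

0.18

From the description: a = 35, b = 1078, c = 427, d = 2019.
Risk in exposed = 35/1113 = 0.03145; risk in unexposed = 427/2446 = 0.17457.
RR = 0.03145 / 0.17457 = 0.18014
The risk is 82% lower among the exposed than among the unexposed.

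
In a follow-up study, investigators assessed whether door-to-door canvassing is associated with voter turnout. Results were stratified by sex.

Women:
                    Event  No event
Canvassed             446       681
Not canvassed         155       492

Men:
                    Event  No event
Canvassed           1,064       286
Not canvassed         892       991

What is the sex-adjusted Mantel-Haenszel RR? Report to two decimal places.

1.66

RR_MH = Σ(aᵢ·n₀ᵢ/nᵢ) / Σ(cᵢ·n₁ᵢ/nᵢ), with n₁ᵢ = aᵢ+bᵢ (exposed), n₀ᵢ = cᵢ+dᵢ (unexposed), nᵢ = n₁ᵢ+n₀ᵢ.
Stratum 1 (Women): n₁ = 1127, n₀ = 647, n = 1774; a·n₀/n = 446·647/1774 = 162.6618; c·n₁/n = 155·1127/1774 = 98.4696
Stratum 2 (Men): n₁ = 1350, n₀ = 1883, n = 3233; a·n₀/n = 1064·1883/3233 = 619.7068; c·n₁/n = 892·1350/3233 = 372.4714
RR_MH = (162.6618 + 619.7068) / (98.4696 + 372.4714) = 782.3686 / 470.9409 = 1.66129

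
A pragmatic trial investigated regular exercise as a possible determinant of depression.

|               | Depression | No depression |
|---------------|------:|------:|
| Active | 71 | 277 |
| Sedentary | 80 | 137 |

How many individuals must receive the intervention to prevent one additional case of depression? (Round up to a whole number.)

Risk in treated group = 71/348 = 0.20402; risk in control = 80/217 = 0.36866.
Absolute risk reduction = 0.36866 − 0.20402 = 0.16464
NNT = 1 / ARR = 1 / 0.16464 = 6.074 → round up → 7

7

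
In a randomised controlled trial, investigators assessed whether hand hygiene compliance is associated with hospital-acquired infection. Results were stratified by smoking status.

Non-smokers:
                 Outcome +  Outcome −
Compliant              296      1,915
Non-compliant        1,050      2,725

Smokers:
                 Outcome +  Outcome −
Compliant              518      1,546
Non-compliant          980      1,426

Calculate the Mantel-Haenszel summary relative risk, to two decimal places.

RR_MH = Σ(aᵢ·n₀ᵢ/nᵢ) / Σ(cᵢ·n₁ᵢ/nᵢ), with n₁ᵢ = aᵢ+bᵢ (exposed), n₀ᵢ = cᵢ+dᵢ (unexposed), nᵢ = n₁ᵢ+n₀ᵢ.
Stratum 1 (Non-smokers): n₁ = 2211, n₀ = 3775, n = 5986; a·n₀/n = 296·3775/5986 = 186.6689; c·n₁/n = 1050·2211/5986 = 387.8299
Stratum 2 (Smokers): n₁ = 2064, n₀ = 2406, n = 4470; a·n₀/n = 518·2406/4470 = 278.8161; c·n₁/n = 980·2064/4470 = 452.5101
RR_MH = (186.6689 + 278.8161) / (387.8299 + 452.5101) = 465.4850 / 840.3400 = 0.55392

0.55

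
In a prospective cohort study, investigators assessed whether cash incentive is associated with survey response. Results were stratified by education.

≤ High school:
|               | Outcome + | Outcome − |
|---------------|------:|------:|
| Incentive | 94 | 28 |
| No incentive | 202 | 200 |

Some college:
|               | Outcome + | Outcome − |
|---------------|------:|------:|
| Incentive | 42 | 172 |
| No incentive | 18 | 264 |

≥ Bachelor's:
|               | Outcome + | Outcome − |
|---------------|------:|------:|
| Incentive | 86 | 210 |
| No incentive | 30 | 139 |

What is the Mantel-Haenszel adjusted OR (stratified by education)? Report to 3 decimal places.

OR_MH = Σ(aᵢdᵢ/nᵢ) / Σ(bᵢcᵢ/nᵢ), where nᵢ is the stratum total.
Stratum 1 (≤ High school): n = 524; a·d/n = 94·200/524 = 35.8779; b·c/n = 28·202/524 = 10.7939
Stratum 2 (Some college): n = 496; a·d/n = 42·264/496 = 22.3548; b·c/n = 172·18/496 = 6.2419
Stratum 3 (≥ Bachelor's): n = 465; a·d/n = 86·139/465 = 25.7075; b·c/n = 210·30/465 = 13.5484
OR_MH = (35.8779 + 22.3548 + 25.7075) / (10.7939 + 6.2419 + 13.5484) = 83.9402 / 30.5842 = 2.74456

2.745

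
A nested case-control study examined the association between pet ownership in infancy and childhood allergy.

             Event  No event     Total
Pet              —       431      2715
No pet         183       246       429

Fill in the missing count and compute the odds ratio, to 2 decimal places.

The missing cell is in the exposed row: 2715 − 431 = 2284.
So a = 2284, b = 431, c = 183, d = 246.
OR = (a·d)/(b·c) = (2284 × 246) / (431 × 183) = 561864 / 78873 = 7.12365

7.12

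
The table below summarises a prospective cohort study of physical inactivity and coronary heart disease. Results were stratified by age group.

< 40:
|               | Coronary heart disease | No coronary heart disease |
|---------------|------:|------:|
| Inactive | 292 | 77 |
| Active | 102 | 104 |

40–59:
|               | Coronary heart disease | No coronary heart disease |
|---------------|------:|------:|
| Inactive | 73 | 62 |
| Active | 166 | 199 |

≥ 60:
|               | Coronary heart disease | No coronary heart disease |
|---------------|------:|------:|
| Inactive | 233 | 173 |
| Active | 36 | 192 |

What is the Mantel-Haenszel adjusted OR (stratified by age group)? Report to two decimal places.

3.46

OR_MH = Σ(aᵢdᵢ/nᵢ) / Σ(bᵢcᵢ/nᵢ), where nᵢ is the stratum total.
Stratum 1 (< 40): n = 575; a·d/n = 292·104/575 = 52.8139; b·c/n = 77·102/575 = 13.6591
Stratum 2 (40–59): n = 500; a·d/n = 73·199/500 = 29.0540; b·c/n = 62·166/500 = 20.5840
Stratum 3 (≥ 60): n = 634; a·d/n = 233·192/634 = 70.5615; b·c/n = 173·36/634 = 9.8233
OR_MH = (52.8139 + 29.0540 + 70.5615) / (13.6591 + 20.5840 + 9.8233) = 152.4294 / 44.0665 = 3.45908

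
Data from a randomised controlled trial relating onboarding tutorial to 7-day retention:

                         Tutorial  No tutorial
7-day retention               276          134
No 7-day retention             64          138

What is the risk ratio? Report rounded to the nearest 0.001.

1.648

Reading the table with exposure as columns: a = 276 (Tutorial, case), b = 64 (Tutorial, non-case), c = 134 (No tutorial, case), d = 138.
Risk in exposed = 276/340 = 0.81176; risk in unexposed = 134/272 = 0.49265.
RR = 0.81176 / 0.49265 = 1.64776
The risk among the exposed is 1.65 times that among the unexposed.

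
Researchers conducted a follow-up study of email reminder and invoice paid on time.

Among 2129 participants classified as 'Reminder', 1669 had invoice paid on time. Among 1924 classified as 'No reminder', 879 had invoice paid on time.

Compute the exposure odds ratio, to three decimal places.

From the description: a = 1669, b = 460, c = 879, d = 1045.
OR = (a·d)/(b·c) = (1669 × 1045) / (460 × 879) = 1744105 / 404340 = 4.31346
The odds of invoice paid on time are about 4.31 times as high in the reminder group.

4.313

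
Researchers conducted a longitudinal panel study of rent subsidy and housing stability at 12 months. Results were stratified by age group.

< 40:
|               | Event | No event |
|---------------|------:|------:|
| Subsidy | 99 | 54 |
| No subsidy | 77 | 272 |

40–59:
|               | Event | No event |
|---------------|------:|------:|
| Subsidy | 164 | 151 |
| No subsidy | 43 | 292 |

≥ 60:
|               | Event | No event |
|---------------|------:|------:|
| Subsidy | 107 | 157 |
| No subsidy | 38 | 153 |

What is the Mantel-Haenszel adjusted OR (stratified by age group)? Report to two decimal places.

5.20

OR_MH = Σ(aᵢdᵢ/nᵢ) / Σ(bᵢcᵢ/nᵢ), where nᵢ is the stratum total.
Stratum 1 (< 40): n = 502; a·d/n = 99·272/502 = 53.6414; b·c/n = 54·77/502 = 8.2829
Stratum 2 (40–59): n = 650; a·d/n = 164·292/650 = 73.6738; b·c/n = 151·43/650 = 9.9892
Stratum 3 (≥ 60): n = 455; a·d/n = 107·153/455 = 35.9802; b·c/n = 157·38/455 = 13.1121
OR_MH = (53.6414 + 73.6738 + 35.9802) / (8.2829 + 9.9892 + 13.1121) = 163.2955 / 31.3842 = 5.20311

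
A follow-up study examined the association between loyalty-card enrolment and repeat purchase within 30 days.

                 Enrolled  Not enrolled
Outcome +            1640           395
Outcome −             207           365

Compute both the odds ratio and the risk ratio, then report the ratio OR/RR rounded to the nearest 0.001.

Reading the table with exposure as columns: a = 1640 (Enrolled, case), b = 207 (Enrolled, non-case), c = 395 (Not enrolled, case), d = 365.
OR = (1640·365)/(207·395) = 598600/81765 = 7.32098
Risk in exposed = 1640/1847 = 0.88793; risk in unexposed = 395/760 = 0.51974; RR = 1.70842
OR/RR = 7.32098 / 1.70842 = 4.28525
The outcome is not rare, so the OR lies further from 1 than the RR.

4.285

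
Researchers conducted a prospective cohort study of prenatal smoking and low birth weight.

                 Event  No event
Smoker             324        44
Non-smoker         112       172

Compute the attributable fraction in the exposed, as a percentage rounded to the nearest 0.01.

55.21

Cells: a = 324, b = 44, c = 112, d = 172.
Risk in exposed = 324/368 = 0.88043; risk in unexposed = 112/284 = 0.39437.
RR = 0.88043/0.39437 = 2.23253
AR% = (RR − 1)/RR × 100 = (2.23253 − 1)/2.23253 × 100 = 55.2078%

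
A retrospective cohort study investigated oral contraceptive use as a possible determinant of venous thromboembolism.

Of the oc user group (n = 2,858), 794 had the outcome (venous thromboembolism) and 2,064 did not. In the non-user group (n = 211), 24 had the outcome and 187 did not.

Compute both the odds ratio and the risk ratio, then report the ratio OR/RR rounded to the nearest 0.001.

1.227

From the description: a = 794, b = 2064, c = 24, d = 187.
OR = (794·187)/(2064·24) = 148478/49536 = 2.99738
Risk in exposed = 794/2858 = 0.27782; risk in unexposed = 24/211 = 0.11374; RR = 2.44247
OR/RR = 2.99738 / 2.44247 = 1.22719
The outcome is not rare, so the OR lies further from 1 than the RR.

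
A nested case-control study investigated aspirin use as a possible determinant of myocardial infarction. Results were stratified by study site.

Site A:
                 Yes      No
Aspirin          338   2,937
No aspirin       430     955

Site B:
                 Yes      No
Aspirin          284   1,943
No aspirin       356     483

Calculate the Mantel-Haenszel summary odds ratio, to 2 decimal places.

OR_MH = Σ(aᵢdᵢ/nᵢ) / Σ(bᵢcᵢ/nᵢ), where nᵢ is the stratum total.
Stratum 1 (Site A): n = 4660; a·d/n = 338·955/4660 = 69.2682; b·c/n = 2937·430/4660 = 271.0107
Stratum 2 (Site B): n = 3066; a·d/n = 284·483/3066 = 44.7397; b·c/n = 1943·356/3066 = 225.6060
OR_MH = (69.2682 + 44.7397) / (271.0107 + 225.6060) = 114.0080 / 496.6167 = 0.22957

0.23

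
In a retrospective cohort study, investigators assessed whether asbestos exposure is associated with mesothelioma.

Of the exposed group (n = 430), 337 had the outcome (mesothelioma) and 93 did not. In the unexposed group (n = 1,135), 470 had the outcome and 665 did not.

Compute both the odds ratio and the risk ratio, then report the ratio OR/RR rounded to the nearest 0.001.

From the description: a = 337, b = 93, c = 470, d = 665.
OR = (337·665)/(93·470) = 224105/43710 = 5.12709
Risk in exposed = 337/430 = 0.78372; risk in unexposed = 470/1135 = 0.41410; RR = 1.89260
OR/RR = 5.12709 / 1.89260 = 2.70901
The outcome is not rare, so the OR lies further from 1 than the RR.

2.709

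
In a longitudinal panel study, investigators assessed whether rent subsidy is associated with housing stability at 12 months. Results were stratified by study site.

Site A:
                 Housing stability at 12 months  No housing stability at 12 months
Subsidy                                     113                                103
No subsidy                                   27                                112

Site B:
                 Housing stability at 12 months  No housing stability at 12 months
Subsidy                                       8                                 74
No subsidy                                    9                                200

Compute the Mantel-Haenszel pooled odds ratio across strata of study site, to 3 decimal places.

OR_MH = Σ(aᵢdᵢ/nᵢ) / Σ(bᵢcᵢ/nᵢ), where nᵢ is the stratum total.
Stratum 1 (Site A): n = 355; a·d/n = 113·112/355 = 35.6507; b·c/n = 103·27/355 = 7.8338
Stratum 2 (Site B): n = 291; a·d/n = 8·200/291 = 5.4983; b·c/n = 74·9/291 = 2.2887
OR_MH = (35.6507 + 5.4983) / (7.8338 + 2.2887) = 41.1490 / 10.1225 = 4.06512

4.065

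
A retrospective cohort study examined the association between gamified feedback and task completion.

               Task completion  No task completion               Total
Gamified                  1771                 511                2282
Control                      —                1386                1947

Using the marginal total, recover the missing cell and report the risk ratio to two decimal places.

2.69

The missing cell is in the unexposed row: 1947 − 1386 = 561.
So a = 1771, b = 511, c = 561, d = 1386.
RR = [a/(a+b)] / [c/(c+d)] = (1771/2282) / (561/1947) = 0.77607/0.28814 = 2.69343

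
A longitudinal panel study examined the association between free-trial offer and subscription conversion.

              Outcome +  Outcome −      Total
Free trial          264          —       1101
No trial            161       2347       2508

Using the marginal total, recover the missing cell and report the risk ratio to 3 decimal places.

3.735

The missing cell is in the exposed row: 1101 − 264 = 837.
So a = 264, b = 837, c = 161, d = 2347.
RR = [a/(a+b)] / [c/(c+d)] = (264/1101) / (161/2508) = 0.23978/0.06419 = 3.73524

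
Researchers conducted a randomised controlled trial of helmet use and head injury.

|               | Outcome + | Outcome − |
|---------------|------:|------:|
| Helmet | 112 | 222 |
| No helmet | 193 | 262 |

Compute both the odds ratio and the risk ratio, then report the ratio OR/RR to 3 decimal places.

0.866

Cells: a = 112, b = 222, c = 193, d = 262.
OR = (112·262)/(222·193) = 29344/42846 = 0.68487
Risk in exposed = 112/334 = 0.33533; risk in unexposed = 193/455 = 0.42418; RR = 0.79054
OR/RR = 0.68487 / 0.79054 = 0.86633
The outcome is not rare, so the OR lies further from 1 than the RR.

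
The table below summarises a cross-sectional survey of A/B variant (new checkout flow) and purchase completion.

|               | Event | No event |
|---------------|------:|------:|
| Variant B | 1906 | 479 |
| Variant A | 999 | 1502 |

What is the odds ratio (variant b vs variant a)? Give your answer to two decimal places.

5.98

Cells: a = 1906, b = 479, c = 999, d = 1502.
OR = (a·d)/(b·c) = (1906 × 1502) / (479 × 999) = 2862812 / 478521 = 5.98263
The odds of purchase completion are about 5.98 times as high in the variant b group.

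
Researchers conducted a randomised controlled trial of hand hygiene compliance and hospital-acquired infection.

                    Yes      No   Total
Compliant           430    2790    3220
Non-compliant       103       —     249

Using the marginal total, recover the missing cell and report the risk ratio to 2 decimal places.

The missing cell is in the unexposed row: 249 − 103 = 146.
So a = 430, b = 2790, c = 103, d = 146.
RR = [a/(a+b)] / [c/(c+d)] = (430/3220) / (103/249) = 0.13354/0.41365 = 0.32283

0.32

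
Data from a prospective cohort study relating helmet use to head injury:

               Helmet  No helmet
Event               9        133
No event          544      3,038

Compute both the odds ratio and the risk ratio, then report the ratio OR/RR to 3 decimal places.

0.974

Reading the table with exposure as columns: a = 9 (Helmet, case), b = 544 (Helmet, non-case), c = 133 (No helmet, case), d = 3038.
OR = (9·3038)/(544·133) = 27342/72352 = 0.37790
Risk in exposed = 9/553 = 0.01627; risk in unexposed = 133/3171 = 0.04194; RR = 0.38803
OR/RR = 0.37790 / 0.38803 = 0.97391
The outcome is rare in both groups, so OR ≈ RR (ratio near 1).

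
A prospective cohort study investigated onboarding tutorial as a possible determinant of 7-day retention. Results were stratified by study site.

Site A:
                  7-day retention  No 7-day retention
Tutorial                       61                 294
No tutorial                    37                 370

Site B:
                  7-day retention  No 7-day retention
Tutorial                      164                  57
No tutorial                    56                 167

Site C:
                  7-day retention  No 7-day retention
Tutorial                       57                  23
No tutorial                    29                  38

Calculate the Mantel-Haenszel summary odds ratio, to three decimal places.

OR_MH = Σ(aᵢdᵢ/nᵢ) / Σ(bᵢcᵢ/nᵢ), where nᵢ is the stratum total.
Stratum 1 (Site A): n = 762; a·d/n = 61·370/762 = 29.6194; b·c/n = 294·37/762 = 14.2756
Stratum 2 (Site B): n = 444; a·d/n = 164·167/444 = 61.6847; b·c/n = 57·56/444 = 7.1892
Stratum 3 (Site C): n = 147; a·d/n = 57·38/147 = 14.7347; b·c/n = 23·29/147 = 4.5374
OR_MH = (29.6194 + 61.6847 + 14.7347) / (14.2756 + 7.1892 + 4.5374) = 106.0388 / 26.0022 = 4.07807

4.078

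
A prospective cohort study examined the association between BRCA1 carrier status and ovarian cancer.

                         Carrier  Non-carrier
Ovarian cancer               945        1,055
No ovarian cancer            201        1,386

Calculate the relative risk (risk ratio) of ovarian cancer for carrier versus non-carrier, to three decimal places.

Reading the table with exposure as columns: a = 945 (Carrier, case), b = 201 (Carrier, non-case), c = 1055 (Non-carrier, case), d = 1386.
Risk in exposed = 945/1146 = 0.82461; risk in unexposed = 1055/2441 = 0.43220.
RR = 0.82461 / 0.43220 = 1.90793
The risk among the exposed is 1.91 times that among the unexposed.

1.908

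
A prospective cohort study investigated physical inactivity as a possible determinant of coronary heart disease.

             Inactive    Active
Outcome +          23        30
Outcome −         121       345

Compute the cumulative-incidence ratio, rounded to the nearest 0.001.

1.997

Reading the table with exposure as columns: a = 23 (Inactive, case), b = 121 (Inactive, non-case), c = 30 (Active, case), d = 345.
Risk in exposed = 23/144 = 0.15972; risk in unexposed = 30/375 = 0.08000.
RR = 0.15972 / 0.08000 = 1.99653
The risk among the exposed is 2.00 times that among the unexposed.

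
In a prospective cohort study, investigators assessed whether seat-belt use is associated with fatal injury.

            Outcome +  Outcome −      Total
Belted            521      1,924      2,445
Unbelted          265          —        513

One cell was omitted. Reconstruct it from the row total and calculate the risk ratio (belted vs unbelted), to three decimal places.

0.413

The missing cell is in the unexposed row: 513 − 265 = 248.
So a = 521, b = 1924, c = 265, d = 248.
RR = [a/(a+b)] / [c/(c+d)] = (521/2445) / (265/513) = 0.21309/0.51657 = 0.41251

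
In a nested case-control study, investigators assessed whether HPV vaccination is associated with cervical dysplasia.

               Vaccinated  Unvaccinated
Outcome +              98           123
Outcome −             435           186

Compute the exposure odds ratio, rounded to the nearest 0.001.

0.341

Reading the table with exposure as columns: a = 98 (Vaccinated, case), b = 435 (Vaccinated, non-case), c = 123 (Unvaccinated, case), d = 186.
OR = (a·d)/(b·c) = (98 × 186) / (435 × 123) = 18228 / 53505 = 0.34068
Exposure is associated with lower odds of cervical dysplasia (OR = 0.34 < 1).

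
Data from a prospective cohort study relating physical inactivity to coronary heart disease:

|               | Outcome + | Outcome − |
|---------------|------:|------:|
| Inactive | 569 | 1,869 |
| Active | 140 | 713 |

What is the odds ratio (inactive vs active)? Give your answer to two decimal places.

Cells: a = 569, b = 1869, c = 140, d = 713.
OR = (a·d)/(b·c) = (569 × 713) / (1869 × 140) = 405697 / 261660 = 1.55047
The odds of coronary heart disease are about 1.55 times as high in the inactive group.

1.55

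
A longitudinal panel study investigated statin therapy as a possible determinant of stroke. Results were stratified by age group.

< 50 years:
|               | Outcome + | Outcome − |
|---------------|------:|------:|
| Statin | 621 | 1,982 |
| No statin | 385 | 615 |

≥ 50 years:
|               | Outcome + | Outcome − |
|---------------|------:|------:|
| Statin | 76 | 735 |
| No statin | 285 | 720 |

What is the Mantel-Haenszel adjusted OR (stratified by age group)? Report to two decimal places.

0.42

OR_MH = Σ(aᵢdᵢ/nᵢ) / Σ(bᵢcᵢ/nᵢ), where nᵢ is the stratum total.
Stratum 1 (< 50 years): n = 3603; a·d/n = 621·615/3603 = 105.9992; b·c/n = 1982·385/3603 = 211.7874
Stratum 2 (≥ 50 years): n = 1816; a·d/n = 76·720/1816 = 30.1322; b·c/n = 735·285/1816 = 115.3497
OR_MH = (105.9992 + 30.1322) / (211.7874 + 115.3497) = 136.1313 / 327.1371 = 0.41613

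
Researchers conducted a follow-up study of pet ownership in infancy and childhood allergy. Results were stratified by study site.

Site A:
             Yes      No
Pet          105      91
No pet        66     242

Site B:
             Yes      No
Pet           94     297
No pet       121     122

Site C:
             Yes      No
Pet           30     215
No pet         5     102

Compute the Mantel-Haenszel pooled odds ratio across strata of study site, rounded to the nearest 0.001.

OR_MH = Σ(aᵢdᵢ/nᵢ) / Σ(bᵢcᵢ/nᵢ), where nᵢ is the stratum total.
Stratum 1 (Site A): n = 504; a·d/n = 105·242/504 = 50.4167; b·c/n = 91·66/504 = 11.9167
Stratum 2 (Site B): n = 634; a·d/n = 94·122/634 = 18.0883; b·c/n = 297·121/634 = 56.6830
Stratum 3 (Site C): n = 352; a·d/n = 30·102/352 = 8.6932; b·c/n = 215·5/352 = 3.0540
OR_MH = (50.4167 + 18.0883 + 8.6932) / (11.9167 + 56.6830 + 3.0540) = 77.1982 / 71.6536 = 1.07738

1.077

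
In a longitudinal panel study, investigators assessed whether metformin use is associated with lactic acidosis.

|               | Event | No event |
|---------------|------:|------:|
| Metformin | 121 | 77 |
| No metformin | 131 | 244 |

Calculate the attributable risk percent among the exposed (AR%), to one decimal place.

42.8

Cells: a = 121, b = 77, c = 131, d = 244.
Risk in exposed = 121/198 = 0.61111; risk in unexposed = 131/375 = 0.34933.
RR = 0.61111/0.34933 = 1.74936
AR% = (RR − 1)/RR × 100 = (1.74936 − 1)/1.74936 × 100 = 42.8364%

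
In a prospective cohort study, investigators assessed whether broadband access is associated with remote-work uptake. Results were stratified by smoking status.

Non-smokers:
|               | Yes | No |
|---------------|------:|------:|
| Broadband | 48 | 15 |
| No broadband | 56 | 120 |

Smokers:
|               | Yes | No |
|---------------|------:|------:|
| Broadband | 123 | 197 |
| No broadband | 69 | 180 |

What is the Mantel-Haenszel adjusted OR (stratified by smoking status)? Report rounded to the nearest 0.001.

2.299

OR_MH = Σ(aᵢdᵢ/nᵢ) / Σ(bᵢcᵢ/nᵢ), where nᵢ is the stratum total.
Stratum 1 (Non-smokers): n = 239; a·d/n = 48·120/239 = 24.1004; b·c/n = 15·56/239 = 3.5146
Stratum 2 (Smokers): n = 569; a·d/n = 123·180/569 = 38.9104; b·c/n = 197·69/569 = 23.8893
OR_MH = (24.1004 + 38.9104) / (3.5146 + 23.8893) = 63.0108 / 27.4039 = 2.29933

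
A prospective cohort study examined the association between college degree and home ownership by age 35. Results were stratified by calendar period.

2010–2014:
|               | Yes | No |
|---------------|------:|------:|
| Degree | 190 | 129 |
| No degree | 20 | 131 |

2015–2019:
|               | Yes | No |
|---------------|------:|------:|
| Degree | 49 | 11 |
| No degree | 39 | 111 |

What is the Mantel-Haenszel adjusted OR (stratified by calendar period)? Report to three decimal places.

10.469

OR_MH = Σ(aᵢdᵢ/nᵢ) / Σ(bᵢcᵢ/nᵢ), where nᵢ is the stratum total.
Stratum 1 (2010–2014): n = 470; a·d/n = 190·131/470 = 52.9574; b·c/n = 129·20/470 = 5.4894
Stratum 2 (2015–2019): n = 210; a·d/n = 49·111/210 = 25.9000; b·c/n = 11·39/210 = 2.0429
OR_MH = (52.9574 + 25.9000) / (5.4894 + 2.0429) = 78.8574 / 7.5322 = 10.46935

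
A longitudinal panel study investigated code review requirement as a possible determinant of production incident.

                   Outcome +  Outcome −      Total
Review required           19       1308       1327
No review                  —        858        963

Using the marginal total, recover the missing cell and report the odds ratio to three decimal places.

0.119

The missing cell is in the unexposed row: 963 − 858 = 105.
So a = 19, b = 1308, c = 105, d = 858.
OR = (a·d)/(b·c) = (19 × 858) / (1308 × 105) = 16302 / 137340 = 0.11870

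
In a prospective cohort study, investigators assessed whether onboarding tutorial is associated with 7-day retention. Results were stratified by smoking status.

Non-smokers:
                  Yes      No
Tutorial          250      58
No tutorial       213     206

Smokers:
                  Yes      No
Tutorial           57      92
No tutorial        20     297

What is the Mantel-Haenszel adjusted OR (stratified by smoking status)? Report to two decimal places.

5.12

OR_MH = Σ(aᵢdᵢ/nᵢ) / Σ(bᵢcᵢ/nᵢ), where nᵢ is the stratum total.
Stratum 1 (Non-smokers): n = 727; a·d/n = 250·206/727 = 70.8391; b·c/n = 58·213/727 = 16.9931
Stratum 2 (Smokers): n = 466; a·d/n = 57·297/466 = 36.3283; b·c/n = 92·20/466 = 3.9485
OR_MH = (70.8391 + 36.3283) / (16.9931 + 3.9485) = 107.1674 / 20.9416 = 5.11744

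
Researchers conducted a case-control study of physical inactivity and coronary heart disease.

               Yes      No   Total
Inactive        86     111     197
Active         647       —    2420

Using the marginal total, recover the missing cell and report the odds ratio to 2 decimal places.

The missing cell is in the unexposed row: 2420 − 647 = 1773.
So a = 86, b = 111, c = 647, d = 1773.
OR = (a·d)/(b·c) = (86 × 1773) / (111 × 647) = 152478 / 71817 = 2.12315

2.12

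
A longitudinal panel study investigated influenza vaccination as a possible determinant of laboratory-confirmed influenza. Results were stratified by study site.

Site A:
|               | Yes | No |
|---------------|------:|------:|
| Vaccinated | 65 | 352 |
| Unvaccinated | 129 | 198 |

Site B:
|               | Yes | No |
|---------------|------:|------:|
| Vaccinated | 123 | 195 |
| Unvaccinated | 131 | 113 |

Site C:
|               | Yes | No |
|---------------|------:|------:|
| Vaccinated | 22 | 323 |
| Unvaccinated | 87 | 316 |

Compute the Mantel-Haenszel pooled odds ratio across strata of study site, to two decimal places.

OR_MH = Σ(aᵢdᵢ/nᵢ) / Σ(bᵢcᵢ/nᵢ), where nᵢ is the stratum total.
Stratum 1 (Site A): n = 744; a·d/n = 65·198/744 = 17.2984; b·c/n = 352·129/744 = 61.0323
Stratum 2 (Site B): n = 562; a·d/n = 123·113/562 = 24.7313; b·c/n = 195·131/562 = 45.4537
Stratum 3 (Site C): n = 748; a·d/n = 22·316/748 = 9.2941; b·c/n = 323·87/748 = 37.5682
OR_MH = (17.2984 + 24.7313 + 9.2941) / (61.0323 + 45.4537 + 37.5682) = 51.3238 / 144.0542 = 0.35628

0.36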